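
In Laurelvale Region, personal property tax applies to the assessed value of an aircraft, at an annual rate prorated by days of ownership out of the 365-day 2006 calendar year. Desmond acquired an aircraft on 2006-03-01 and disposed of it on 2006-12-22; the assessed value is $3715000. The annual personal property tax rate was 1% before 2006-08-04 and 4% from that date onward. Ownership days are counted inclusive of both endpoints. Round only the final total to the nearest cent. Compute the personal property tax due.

$73282.19

2006-03-01 to 2006-08-03: 156 days at 1% → $3715000 × 1% × 156/365 = $15877.8082
2006-08-04 to 2006-12-22: 141 days at 4% → $3715000 × 4% × 141/365 = $57404.3836
Total = $73282.1918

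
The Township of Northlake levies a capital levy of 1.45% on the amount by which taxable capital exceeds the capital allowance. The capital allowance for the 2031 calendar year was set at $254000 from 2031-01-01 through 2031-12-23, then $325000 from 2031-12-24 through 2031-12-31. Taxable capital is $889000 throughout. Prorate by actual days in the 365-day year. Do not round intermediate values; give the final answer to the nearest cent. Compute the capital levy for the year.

2031-01-01 to 2031-12-23: 357 days, exemption $254000 → ($889000 − $254000) × 1.45% × 357/365 = $9005.6918
2031-12-24 to 2031-12-31: 8 days, exemption $325000 → ($889000 − $325000) × 1.45% × 8/365 = $179.2438
Total = $9184.9356

$9184.94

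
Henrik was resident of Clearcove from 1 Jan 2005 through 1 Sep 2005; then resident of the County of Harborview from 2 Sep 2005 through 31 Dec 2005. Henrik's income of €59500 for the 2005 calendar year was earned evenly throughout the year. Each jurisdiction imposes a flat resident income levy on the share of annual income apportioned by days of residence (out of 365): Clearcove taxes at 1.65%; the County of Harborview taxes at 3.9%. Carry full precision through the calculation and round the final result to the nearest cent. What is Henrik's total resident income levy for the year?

Clearcove, 1 Jan – 1 Sep 2005: 244 days → €59500 × 1.65% × 244/365 = €656.2932
The County of Harborview, 2 Sep – 31 Dec 2005: 121 days → €59500 × 3.9% × 121/365 = €769.2616
Total = €1425.5548

€1425.55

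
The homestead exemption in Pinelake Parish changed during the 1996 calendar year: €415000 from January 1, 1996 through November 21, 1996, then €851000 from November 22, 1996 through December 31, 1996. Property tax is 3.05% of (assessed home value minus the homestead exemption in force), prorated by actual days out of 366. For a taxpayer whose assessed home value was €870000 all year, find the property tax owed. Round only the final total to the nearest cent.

January 1 – November 21, 1996: 326 days, exemption €415000 → (€870000 − €415000) × 3.05% × 326/366 = €12360.8333
November 22 – December 31, 1996: 40 days, exemption €851000 → (€870000 − €851000) × 3.05% × 40/366 = €63.3333
Total = €12424.1667

€12424.17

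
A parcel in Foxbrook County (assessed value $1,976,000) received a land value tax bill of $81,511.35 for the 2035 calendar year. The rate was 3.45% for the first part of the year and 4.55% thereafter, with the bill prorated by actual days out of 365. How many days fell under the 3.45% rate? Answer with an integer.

141 days

Let d = days at the first rate; then 365 − d days at the second rate.
$1,976,000 × [3.45%·d + 4.55%·(365−d)] / 365 = $81,511.35
Solving gives d = 141, so the new rate took effect on May 22, 2035.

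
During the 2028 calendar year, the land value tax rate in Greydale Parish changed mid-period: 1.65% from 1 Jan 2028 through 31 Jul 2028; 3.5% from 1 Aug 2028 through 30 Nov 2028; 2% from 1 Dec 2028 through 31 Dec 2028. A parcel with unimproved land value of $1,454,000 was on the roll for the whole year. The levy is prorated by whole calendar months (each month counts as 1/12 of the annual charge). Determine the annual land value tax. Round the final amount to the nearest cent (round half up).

$33,381.42

1 Jan – 31 Jul 2028: 7 months at 1.65% → $1,454,000 × 1.65% × 7/12 = $13,994.7500
1 Aug – 30 Nov 2028: 4 months at 3.5% → $1,454,000 × 3.5% × 4/12 = $16,963.3333
1 Dec – 31 Dec 2028: 1 month at 2% → $1,454,000 × 2% × 1/12 = $2,423.3333
Total = $33,381.4167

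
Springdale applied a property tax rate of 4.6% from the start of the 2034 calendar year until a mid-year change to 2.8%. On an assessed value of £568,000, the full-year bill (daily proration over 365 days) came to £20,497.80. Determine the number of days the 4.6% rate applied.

164 days

Let d = days at the first rate; then 365 − d days at the second rate.
£568,000 × [4.6%·d + 2.8%·(365−d)] / 365 = £20,497.80
Solving gives d = 164, so the new rate took effect on 14 June 2034.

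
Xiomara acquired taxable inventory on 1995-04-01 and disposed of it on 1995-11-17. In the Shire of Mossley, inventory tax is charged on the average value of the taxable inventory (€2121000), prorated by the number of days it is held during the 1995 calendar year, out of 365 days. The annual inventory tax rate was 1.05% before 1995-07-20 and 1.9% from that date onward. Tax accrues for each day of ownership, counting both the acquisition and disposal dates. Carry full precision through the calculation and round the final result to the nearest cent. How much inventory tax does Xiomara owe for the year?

1995-04-01 to 1995-07-19: 110 days at 1.05% → €2121000 × 1.05% × 110/365 = €6711.6575
1995-07-20 to 1995-11-17: 121 days at 1.9% → €2121000 × 1.9% × 121/365 = €13359.3945
Total = €20071.0521

€20071.05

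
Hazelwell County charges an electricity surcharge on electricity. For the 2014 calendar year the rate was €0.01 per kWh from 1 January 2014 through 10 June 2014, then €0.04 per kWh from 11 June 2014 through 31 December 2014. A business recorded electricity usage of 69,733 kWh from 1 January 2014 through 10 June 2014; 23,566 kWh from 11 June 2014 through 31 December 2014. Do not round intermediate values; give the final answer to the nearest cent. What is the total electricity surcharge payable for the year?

€1,639.97

1 January – 10 June 2014: 69,733 kWh at €0.01/kWh → €697.33
11 June – 31 December 2014: 23,566 kWh at €0.04/kWh → €942.64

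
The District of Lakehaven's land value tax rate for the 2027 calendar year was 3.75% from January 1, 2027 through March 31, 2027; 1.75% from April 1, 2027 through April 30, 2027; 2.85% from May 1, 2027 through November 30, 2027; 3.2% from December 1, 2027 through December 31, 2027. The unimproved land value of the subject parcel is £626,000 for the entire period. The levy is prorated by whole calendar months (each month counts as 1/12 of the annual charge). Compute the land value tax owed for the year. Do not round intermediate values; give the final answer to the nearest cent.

January 1 – March 31, 2027: 3 months at 3.75% → £626,000 × 3.75% × 3/12 = £5,868.7500
April 1 – April 30, 2027: 1 month at 1.75% → £626,000 × 1.75% × 1/12 = £912.9167
May 1 – November 30, 2027: 7 months at 2.85% → £626,000 × 2.85% × 7/12 = £10,407.2500
December 1 – December 31, 2027: 1 month at 3.2% → £626,000 × 3.2% × 1/12 = £1,669.3333
Total = £18,858.2500

£18,858.25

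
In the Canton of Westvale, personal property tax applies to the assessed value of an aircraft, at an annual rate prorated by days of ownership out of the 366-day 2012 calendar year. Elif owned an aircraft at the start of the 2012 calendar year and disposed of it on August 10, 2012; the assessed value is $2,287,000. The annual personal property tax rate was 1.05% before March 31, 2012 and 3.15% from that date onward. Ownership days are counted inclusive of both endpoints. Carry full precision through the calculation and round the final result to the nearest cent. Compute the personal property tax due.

January 1 – March 30, 2012: 90 days at 1.05% → $2,287,000 × 1.05% × 90/366 = $5,904.9590
March 31 – August 10, 2012: 133 days at 3.15% → $2,287,000 × 3.15% × 133/366 = $26,178.6516
Total = $32,083.6107

$32,083.61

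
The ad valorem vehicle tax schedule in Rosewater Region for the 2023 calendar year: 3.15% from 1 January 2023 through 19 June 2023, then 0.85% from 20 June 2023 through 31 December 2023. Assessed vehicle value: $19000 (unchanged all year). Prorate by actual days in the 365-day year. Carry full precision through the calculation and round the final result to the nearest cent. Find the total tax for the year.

1 January – 19 June 2023: 170 days at 3.15% → $19000 × 3.15% × 170/365 = $278.7534
20 June – 31 December 2023: 195 days at 0.85% → $19000 × 0.85% × 195/365 = $86.2808
Total = $365.0342

$365.03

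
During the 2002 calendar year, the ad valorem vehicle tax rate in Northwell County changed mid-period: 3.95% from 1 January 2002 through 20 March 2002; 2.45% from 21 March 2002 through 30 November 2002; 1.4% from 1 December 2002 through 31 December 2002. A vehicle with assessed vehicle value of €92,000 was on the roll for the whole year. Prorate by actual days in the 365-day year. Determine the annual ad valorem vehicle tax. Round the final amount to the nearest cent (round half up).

€2,470.64

1 January – 20 March 2002: 79 days at 3.95% → €92,000 × 3.95% × 79/365 = €786.5370
21 March – 30 November 2002: 255 days at 2.45% → €92,000 × 2.45% × 255/365 = €1,574.7123
1 December – 31 December 2002: 31 days at 1.4% → €92,000 × 1.4% × 31/365 = €109.3918
Total = €2,470.6411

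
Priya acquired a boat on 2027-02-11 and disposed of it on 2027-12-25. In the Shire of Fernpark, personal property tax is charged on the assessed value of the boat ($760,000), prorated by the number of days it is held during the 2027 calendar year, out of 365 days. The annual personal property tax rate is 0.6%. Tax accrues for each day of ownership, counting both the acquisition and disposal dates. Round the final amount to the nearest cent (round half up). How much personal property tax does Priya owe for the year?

Days held (2027-02-11 to 2027-12-25): 318 out of 365
Tax = $760,000 × 0.6% × 318/365 = $3,972.8219

$3,972.82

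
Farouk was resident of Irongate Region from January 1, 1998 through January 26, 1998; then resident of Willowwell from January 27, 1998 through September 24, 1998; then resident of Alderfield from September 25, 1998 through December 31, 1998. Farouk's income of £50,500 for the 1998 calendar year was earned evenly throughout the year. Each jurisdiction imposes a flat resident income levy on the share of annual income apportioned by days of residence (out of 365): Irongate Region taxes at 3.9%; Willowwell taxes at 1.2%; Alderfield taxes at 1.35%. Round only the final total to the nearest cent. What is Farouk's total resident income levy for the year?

Irongate Region, January 1 – January 26, 1998: 26 days → £50,500 × 3.9% × 26/365 = £140.2932
Willowwell, January 27 – September 24, 1998: 241 days → £50,500 × 1.2% × 241/365 = £400.1260
Alderfield, September 25 – December 31, 1998: 98 days → £50,500 × 1.35% × 98/365 = £183.0452
Total = £723.4644

£723.46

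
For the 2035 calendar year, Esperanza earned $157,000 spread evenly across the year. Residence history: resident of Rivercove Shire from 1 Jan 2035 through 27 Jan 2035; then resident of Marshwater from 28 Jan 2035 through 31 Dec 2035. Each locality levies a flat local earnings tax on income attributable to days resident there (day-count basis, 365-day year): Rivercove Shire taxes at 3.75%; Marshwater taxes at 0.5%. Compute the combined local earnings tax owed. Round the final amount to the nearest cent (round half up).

Rivercove Shire, 1 Jan – 27 Jan 2035: 27 days → $157,000 × 3.75% × 27/365 = $435.5137
Marshwater, 28 Jan – 31 Dec 2035: 338 days → $157,000 × 0.5% × 338/365 = $726.9315
Total = $1,162.4452

$1,162.45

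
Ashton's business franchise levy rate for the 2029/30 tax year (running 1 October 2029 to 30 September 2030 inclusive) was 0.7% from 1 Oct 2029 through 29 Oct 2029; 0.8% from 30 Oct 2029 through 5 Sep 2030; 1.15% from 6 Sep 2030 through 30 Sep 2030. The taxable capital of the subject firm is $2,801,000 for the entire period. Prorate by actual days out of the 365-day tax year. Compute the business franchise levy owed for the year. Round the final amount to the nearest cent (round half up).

1 Oct – 29 Oct 2029: 29 days at 0.7% → $2,801,000 × 0.7% × 29/365 = $1,557.8164
30 Oct 2029 – 5 Sep 2030: 311 days at 0.8% → $2,801,000 × 0.8% × 311/365 = $19,092.8438
6 Sep – 30 Sep 2030: 25 days at 1.15% → $2,801,000 × 1.15% × 25/365 = $2,206.2671
Total = $22,856.9274

$22,856.93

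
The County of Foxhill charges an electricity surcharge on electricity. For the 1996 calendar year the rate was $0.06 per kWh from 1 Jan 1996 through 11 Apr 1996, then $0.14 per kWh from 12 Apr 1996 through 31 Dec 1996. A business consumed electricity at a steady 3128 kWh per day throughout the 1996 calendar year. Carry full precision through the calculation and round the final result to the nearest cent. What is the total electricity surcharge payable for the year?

1 Jan – 11 Apr 1996: 102 days × 3128 kWh/day = 319,056 kWh at $0.06/kWh → $19,143.36
12 Apr – 31 Dec 1996: 264 days × 3128 kWh/day = 825,792 kWh at $0.14/kWh → $115,610.88

$134,754.24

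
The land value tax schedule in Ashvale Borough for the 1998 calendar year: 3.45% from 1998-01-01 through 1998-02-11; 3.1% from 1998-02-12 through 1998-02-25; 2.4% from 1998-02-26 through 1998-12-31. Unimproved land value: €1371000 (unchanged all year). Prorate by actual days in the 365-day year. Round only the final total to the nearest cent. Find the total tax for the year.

1998-01-01 to 1998-02-11: 42 days at 3.45% → €1371000 × 3.45% × 42/365 = €5442.6822
1998-02-12 to 1998-02-25: 14 days at 3.1% → €1371000 × 3.1% × 14/365 = €1630.1753
1998-02-26 to 1998-12-31: 309 days at 2.4% → €1371000 × 2.4% × 309/365 = €27855.7151
Total = €34928.5726

€34928.57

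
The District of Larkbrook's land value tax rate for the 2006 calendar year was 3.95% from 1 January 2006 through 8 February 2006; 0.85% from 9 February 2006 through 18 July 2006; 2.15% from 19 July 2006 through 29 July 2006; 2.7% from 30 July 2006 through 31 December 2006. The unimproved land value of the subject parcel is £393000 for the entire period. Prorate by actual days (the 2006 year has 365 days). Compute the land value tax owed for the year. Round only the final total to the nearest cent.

1 January – 8 February 2006: 39 days at 3.95% → £393000 × 3.95% × 39/365 = £1658.6753
9 February – 18 July 2006: 160 days at 0.85% → £393000 × 0.85% × 160/365 = £1464.3288
19 July – 29 July 2006: 11 days at 2.15% → £393000 × 2.15% × 11/365 = £254.6425
30 July – 31 December 2006: 155 days at 2.7% → £393000 × 2.7% × 155/365 = £4506.0411
Total = £7883.6877

£7883.69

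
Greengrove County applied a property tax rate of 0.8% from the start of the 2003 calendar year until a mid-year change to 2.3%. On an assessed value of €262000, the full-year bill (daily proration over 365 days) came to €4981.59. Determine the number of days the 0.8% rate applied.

Let d = days at the first rate; then 365 − d days at the second rate.
€262000 × [0.8%·d + 2.3%·(365−d)] / 365 = €4981.59
Solving gives d = 97, so the new rate took effect on 8 April 2003.

97 days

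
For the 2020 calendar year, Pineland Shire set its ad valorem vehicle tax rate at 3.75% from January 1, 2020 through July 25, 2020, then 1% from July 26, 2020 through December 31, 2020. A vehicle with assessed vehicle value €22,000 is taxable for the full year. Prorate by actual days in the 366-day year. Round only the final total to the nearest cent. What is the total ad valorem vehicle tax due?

€562.17

January 1 – July 25, 2020: 207 days at 3.75% → €22,000 × 3.75% × 207/366 = €466.5984
July 26 – December 31, 2020: 159 days at 1% → €22,000 × 1% × 159/366 = €95.5738
Total = €562.1721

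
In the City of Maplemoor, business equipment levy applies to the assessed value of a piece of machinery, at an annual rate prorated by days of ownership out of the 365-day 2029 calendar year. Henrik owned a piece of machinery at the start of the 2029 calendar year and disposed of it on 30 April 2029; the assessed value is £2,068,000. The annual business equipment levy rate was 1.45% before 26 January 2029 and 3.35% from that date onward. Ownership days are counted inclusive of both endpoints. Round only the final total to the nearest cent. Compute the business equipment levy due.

1 January – 25 January 2029: 25 days at 1.45% → £2,068,000 × 1.45% × 25/365 = £2,053.8356
26 January – 30 April 2029: 95 days at 3.35% → £2,068,000 × 3.35% × 95/365 = £18,031.2603
Total = £20,085.0959

£20,085.10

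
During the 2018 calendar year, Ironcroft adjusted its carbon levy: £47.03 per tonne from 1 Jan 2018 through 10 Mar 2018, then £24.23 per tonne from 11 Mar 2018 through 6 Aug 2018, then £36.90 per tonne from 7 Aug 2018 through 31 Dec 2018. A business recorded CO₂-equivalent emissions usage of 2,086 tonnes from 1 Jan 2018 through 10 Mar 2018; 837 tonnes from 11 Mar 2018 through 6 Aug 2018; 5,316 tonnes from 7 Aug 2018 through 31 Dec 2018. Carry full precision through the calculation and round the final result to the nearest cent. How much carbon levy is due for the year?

1 Jan – 10 Mar 2018: 2,086 tonnes at £47.03/tonne → £98,104.58
11 Mar – 6 Aug 2018: 837 tonnes at £24.23/tonne → £20,280.51
7 Aug – 31 Dec 2018: 5,316 tonnes at £36.90/tonne → £196,160.40

£314,545.49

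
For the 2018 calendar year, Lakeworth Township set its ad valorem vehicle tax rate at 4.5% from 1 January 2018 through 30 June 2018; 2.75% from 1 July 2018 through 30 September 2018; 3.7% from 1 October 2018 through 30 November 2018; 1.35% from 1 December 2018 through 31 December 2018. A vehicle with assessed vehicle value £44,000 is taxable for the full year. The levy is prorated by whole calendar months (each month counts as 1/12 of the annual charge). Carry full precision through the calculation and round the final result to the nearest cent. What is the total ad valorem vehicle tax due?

£1,613.33

1 January – 30 June 2018: 6 months at 4.5% → £44,000 × 4.5% × 6/12 = £990.0000
1 July – 30 September 2018: 3 months at 2.75% → £44,000 × 2.75% × 3/12 = £302.5000
1 October – 30 November 2018: 2 months at 3.7% → £44,000 × 3.7% × 2/12 = £271.3333
1 December – 31 December 2018: 1 month at 1.35% → £44,000 × 1.35% × 1/12 = £49.5000
Total = £1,613.3333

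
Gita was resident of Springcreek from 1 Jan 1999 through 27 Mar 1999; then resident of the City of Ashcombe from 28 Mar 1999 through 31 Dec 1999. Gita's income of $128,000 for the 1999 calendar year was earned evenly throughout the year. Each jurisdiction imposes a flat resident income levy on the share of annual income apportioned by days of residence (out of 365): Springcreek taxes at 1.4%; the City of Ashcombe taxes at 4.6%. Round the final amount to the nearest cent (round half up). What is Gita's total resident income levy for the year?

$4,922.92

Springcreek, 1 Jan – 27 Mar 1999: 86 days → $128,000 × 1.4% × 86/365 = $422.2247
The City of Ashcombe, 28 Mar – 31 Dec 1999: 279 days → $128,000 × 4.6% × 279/365 = $4,500.6904
Total = $4,922.9151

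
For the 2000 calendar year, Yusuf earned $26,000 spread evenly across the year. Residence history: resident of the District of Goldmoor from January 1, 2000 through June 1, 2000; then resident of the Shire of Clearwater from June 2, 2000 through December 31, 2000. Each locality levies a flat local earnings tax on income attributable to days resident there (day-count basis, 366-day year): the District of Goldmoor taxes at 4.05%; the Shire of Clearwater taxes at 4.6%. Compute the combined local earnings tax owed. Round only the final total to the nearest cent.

$1,136.22

The District of Goldmoor, January 1 – June 1, 2000: 153 days → $26,000 × 4.05% × 153/366 = $440.1885
The Shire of Clearwater, June 2 – December 31, 2000: 213 days → $26,000 × 4.6% × 213/366 = $696.0328
Total = $1,136.2213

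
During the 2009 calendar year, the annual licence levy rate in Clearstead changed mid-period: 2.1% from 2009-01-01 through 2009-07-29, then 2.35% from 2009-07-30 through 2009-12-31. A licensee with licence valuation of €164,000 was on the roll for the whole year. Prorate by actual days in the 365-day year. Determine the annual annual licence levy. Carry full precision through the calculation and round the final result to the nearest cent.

€3,618.11

2009-01-01 to 2009-07-29: 210 days at 2.1% → €164,000 × 2.1% × 210/365 = €1,981.4795
2009-07-30 to 2009-12-31: 155 days at 2.35% → €164,000 × 2.35% × 155/365 = €1,636.6301
Total = €3,618.1096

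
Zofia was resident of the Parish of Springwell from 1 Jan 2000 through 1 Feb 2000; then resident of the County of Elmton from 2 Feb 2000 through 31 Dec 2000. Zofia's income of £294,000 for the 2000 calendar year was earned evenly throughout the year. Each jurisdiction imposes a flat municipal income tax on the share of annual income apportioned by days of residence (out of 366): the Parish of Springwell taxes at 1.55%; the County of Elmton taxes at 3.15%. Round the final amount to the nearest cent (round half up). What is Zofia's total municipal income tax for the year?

£8,849.72

The Parish of Springwell, 1 Jan – 1 Feb 2000: 32 days → £294,000 × 1.55% × 32/366 = £398.4262
The County of Elmton, 2 Feb – 31 Dec 2000: 334 days → £294,000 × 3.15% × 334/366 = £8,451.2951
Total = £8,849.7213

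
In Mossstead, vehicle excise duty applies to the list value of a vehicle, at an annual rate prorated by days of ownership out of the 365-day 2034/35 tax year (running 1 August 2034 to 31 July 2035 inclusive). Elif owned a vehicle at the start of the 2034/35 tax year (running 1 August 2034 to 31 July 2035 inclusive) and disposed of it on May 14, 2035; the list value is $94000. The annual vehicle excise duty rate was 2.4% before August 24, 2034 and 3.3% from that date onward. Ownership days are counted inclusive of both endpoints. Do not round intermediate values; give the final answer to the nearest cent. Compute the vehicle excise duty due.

August 1 – August 23, 2034: 23 days at 2.4% → $94000 × 2.4% × 23/365 = $142.1589
August 24, 2034 – May 14, 2035: 264 days at 3.3% → $94000 × 3.3% × 264/365 = $2243.6384
Total = $2385.7973

$2385.80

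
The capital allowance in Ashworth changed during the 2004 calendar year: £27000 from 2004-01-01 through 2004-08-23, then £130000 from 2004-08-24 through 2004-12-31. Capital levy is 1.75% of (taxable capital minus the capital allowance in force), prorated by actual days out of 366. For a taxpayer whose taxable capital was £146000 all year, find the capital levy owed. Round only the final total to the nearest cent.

2004-01-01 to 2004-08-23: 236 days, exemption £27000 → (£146000 − £27000) × 1.75% × 236/366 = £1342.8142
2004-08-24 to 2004-12-31: 130 days, exemption £130000 → (£146000 − £130000) × 1.75% × 130/366 = £99.4536
Total = £1442.2678

£1442.27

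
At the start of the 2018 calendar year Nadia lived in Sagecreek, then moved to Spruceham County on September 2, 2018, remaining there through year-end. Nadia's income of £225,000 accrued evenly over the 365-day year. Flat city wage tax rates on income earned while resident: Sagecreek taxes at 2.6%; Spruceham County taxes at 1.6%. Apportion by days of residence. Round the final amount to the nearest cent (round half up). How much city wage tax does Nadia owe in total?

£5,104.11

Sagecreek, January 1 – September 1, 2018: 244 days → £225,000 × 2.6% × 244/365 = £3,910.6849
Spruceham County, September 2 – December 31, 2018: 121 days → £225,000 × 1.6% × 121/365 = £1,193.4247
Total = £5,104.1096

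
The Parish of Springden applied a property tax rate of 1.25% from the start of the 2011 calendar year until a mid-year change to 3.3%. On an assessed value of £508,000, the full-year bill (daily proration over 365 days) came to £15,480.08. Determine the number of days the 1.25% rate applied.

Let d = days at the first rate; then 365 − d days at the second rate.
£508,000 × [1.25%·d + 3.3%·(365−d)] / 365 = £15,480.08
Solving gives d = 45, so the new rate took effect on 15 February 2011.

45 days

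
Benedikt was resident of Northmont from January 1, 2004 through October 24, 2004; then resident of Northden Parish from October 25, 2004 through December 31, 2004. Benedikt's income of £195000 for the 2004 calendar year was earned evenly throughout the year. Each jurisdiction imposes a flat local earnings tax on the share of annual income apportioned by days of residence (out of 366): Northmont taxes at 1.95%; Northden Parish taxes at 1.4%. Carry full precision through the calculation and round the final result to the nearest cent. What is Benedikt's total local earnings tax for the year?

Northmont, January 1 – October 24, 2004: 298 days → £195000 × 1.95% × 298/366 = £3096.0246
Northden Parish, October 25 – December 31, 2004: 68 days → £195000 × 1.4% × 68/366 = £507.2131
Total = £3603.2377

£3603.24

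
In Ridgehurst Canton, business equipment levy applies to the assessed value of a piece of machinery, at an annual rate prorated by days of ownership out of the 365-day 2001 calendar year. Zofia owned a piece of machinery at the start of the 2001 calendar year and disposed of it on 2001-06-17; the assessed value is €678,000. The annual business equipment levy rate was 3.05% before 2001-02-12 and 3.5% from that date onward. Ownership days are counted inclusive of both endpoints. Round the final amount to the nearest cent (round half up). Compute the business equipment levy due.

2001-01-01 to 2001-02-11: 42 days at 3.05% → €678,000 × 3.05% × 42/365 = €2,379.5014
2001-02-12 to 2001-06-17: 126 days at 3.5% → €678,000 × 3.5% × 126/365 = €8,191.7260
Total = €10,571.2274

€10,571.23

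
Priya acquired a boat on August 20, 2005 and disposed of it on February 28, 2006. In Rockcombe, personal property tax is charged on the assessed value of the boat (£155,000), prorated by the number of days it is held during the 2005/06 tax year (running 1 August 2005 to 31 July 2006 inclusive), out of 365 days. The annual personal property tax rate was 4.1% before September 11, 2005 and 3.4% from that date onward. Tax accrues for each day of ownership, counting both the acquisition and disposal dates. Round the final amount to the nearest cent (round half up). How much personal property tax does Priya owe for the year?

August 20 – September 10, 2005: 22 days at 4.1% → £155,000 × 4.1% × 22/365 = £383.0411
September 11, 2005 – February 28, 2006: 171 days at 3.4% → £155,000 × 3.4% × 171/365 = £2,468.9589
Total = £2,852.0000

£2,852.00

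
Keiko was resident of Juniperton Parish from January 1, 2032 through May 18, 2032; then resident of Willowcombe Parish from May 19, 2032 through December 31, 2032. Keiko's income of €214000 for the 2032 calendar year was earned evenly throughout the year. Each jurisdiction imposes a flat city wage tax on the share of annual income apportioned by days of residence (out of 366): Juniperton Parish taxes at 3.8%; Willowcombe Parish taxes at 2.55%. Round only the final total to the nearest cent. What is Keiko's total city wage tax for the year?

€6472.92

Juniperton Parish, January 1 – May 18, 2032: 139 days → €214000 × 3.8% × 139/366 = €3088.3825
Willowcombe Parish, May 19 – December 31, 2032: 227 days → €214000 × 2.55% × 227/366 = €3384.5328
Total = €6472.9153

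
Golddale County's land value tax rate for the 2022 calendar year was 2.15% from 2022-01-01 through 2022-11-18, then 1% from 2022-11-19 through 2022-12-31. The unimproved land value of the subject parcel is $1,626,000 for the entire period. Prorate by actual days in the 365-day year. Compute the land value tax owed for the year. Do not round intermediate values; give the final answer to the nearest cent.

2022-01-01 to 2022-11-18: 322 days at 2.15% → $1,626,000 × 2.15% × 322/365 = $30,840.5425
2022-11-19 to 2022-12-31: 43 days at 1% → $1,626,000 × 1% × 43/365 = $1,915.5616
Total = $32,756.1041

$32,756.10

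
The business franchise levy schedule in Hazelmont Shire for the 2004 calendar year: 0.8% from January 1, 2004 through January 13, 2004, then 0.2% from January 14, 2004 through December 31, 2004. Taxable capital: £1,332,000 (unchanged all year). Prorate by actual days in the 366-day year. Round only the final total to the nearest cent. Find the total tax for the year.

January 1 – January 13, 2004: 13 days at 0.8% → £1,332,000 × 0.8% × 13/366 = £378.4918
January 14 – December 31, 2004: 353 days at 0.2% → £1,332,000 × 0.2% × 353/366 = £2,569.3770
Total = £2,947.8689

£2,947.87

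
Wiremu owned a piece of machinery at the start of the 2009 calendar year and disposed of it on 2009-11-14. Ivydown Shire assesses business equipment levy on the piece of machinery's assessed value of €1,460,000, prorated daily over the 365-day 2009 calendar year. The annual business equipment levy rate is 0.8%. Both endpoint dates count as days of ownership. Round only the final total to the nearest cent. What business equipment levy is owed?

€10,176.00

Days held (2009-01-01 to 2009-11-14): 318 out of 365
Tax = €1,460,000 × 0.8% × 318/365 = €10,176.0000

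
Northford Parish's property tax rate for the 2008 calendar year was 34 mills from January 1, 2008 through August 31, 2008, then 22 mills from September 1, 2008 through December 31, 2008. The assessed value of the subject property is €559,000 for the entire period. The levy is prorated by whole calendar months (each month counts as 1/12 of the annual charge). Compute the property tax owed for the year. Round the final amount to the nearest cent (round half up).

€16,770.00

January 1 – August 31, 2008: 8 months at 34 mills → €559,000 × 3.4% × 8/12 = €12,670.6667
September 1 – December 31, 2008: 4 months at 22 mills → €559,000 × 2.2% × 4/12 = €4,099.3333
Total = €16,770.0000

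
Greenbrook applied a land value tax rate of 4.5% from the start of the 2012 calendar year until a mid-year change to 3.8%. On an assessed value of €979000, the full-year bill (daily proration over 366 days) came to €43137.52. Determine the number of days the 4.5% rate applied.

Let d = days at the first rate; then 366 − d days at the second rate.
€979000 × [4.5%·d + 3.8%·(366−d)] / 366 = €43137.52
Solving gives d = 317, so the new rate took effect on 13 November 2012.

317 days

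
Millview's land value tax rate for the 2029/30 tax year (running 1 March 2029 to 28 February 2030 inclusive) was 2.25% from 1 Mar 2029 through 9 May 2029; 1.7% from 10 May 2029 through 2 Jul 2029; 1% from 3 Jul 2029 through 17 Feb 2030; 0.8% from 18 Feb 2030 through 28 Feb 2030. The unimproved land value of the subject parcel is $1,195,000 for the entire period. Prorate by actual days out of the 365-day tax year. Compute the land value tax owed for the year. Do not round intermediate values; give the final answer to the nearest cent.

$15,980.26

1 Mar – 9 May 2029: 70 days at 2.25% → $1,195,000 × 2.25% × 70/365 = $5,156.5068
10 May – 2 Jul 2029: 54 days at 1.7% → $1,195,000 × 1.7% × 54/365 = $3,005.5068
3 Jul 2029 – 17 Feb 2030: 230 days at 1% → $1,195,000 × 1% × 230/365 = $7,530.1370
18 Feb – 28 Feb 2030: 11 days at 0.8% → $1,195,000 × 0.8% × 11/365 = $288.1096
Total = $15,980.2603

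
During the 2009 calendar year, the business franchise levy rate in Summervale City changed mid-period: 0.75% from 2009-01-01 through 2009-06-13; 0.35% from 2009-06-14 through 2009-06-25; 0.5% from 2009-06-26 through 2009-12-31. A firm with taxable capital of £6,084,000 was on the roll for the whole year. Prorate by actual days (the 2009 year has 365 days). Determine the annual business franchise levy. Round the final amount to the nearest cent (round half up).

2009-01-01 to 2009-06-13: 164 days at 0.75% → £6,084,000 × 0.75% × 164/365 = £20,502.2466
2009-06-14 to 2009-06-25: 12 days at 0.35% → £6,084,000 × 0.35% × 12/365 = £700.0767
2009-06-26 to 2009-12-31: 189 days at 0.5% → £6,084,000 × 0.5% × 189/365 = £15,751.7260
Total = £36,954.0493

£36,954.05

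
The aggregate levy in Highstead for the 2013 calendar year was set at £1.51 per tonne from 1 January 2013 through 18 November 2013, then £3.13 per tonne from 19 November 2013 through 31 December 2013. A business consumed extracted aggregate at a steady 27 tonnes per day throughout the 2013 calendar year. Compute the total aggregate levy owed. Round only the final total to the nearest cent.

1 January – 18 November 2013: 322 days × 27 tonnes/day = 8,694 tonnes at £1.51/tonne → £13127.94
19 November – 31 December 2013: 43 days × 27 tonnes/day = 1,161 tonnes at £3.13/tonne → £3633.93

£16761.87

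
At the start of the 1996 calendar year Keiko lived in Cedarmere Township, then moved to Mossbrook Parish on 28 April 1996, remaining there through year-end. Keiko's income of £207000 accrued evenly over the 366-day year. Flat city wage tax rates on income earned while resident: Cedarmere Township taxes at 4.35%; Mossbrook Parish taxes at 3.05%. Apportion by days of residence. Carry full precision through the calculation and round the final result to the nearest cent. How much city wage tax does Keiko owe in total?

£7181.09

Cedarmere Township, 1 January – 27 April 1996: 118 days → £207000 × 4.35% × 118/366 = £2903.0902
Mossbrook Parish, 28 April – 31 December 1996: 248 days → £207000 × 3.05% × 248/366 = £4278.0000
Total = £7181.0902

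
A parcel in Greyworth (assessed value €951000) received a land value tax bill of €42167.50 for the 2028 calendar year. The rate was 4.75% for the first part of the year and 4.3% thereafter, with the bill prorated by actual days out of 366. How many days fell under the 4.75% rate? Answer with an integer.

109 days

Let d = days at the first rate; then 366 − d days at the second rate.
€951000 × [4.75%·d + 4.3%·(366−d)] / 366 = €42167.50
Solving gives d = 109, so the new rate took effect on April 19, 2028.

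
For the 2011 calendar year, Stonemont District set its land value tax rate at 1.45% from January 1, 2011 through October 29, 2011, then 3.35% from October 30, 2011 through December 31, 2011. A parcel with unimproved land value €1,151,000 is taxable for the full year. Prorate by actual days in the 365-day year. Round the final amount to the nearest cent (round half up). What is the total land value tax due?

€20,464.15

January 1 – October 29, 2011: 302 days at 1.45% → €1,151,000 × 1.45% × 302/365 = €13,808.8466
October 30 – December 31, 2011: 63 days at 3.35% → €1,151,000 × 3.35% × 63/365 = €6,655.3027
Total = €20,464.1493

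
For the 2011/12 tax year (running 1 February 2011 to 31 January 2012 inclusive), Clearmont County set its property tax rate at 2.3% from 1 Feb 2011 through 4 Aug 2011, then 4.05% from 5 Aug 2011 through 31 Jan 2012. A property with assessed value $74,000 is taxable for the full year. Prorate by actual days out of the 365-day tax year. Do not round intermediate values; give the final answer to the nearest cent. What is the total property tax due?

$2,340.63

1 Feb – 4 Aug 2011: 185 days at 2.3% → $74,000 × 2.3% × 185/365 = $862.6575
5 Aug 2011 – 31 Jan 2012: 180 days at 4.05% → $74,000 × 4.05% × 180/365 = $1,477.9726
Total = $2,340.6301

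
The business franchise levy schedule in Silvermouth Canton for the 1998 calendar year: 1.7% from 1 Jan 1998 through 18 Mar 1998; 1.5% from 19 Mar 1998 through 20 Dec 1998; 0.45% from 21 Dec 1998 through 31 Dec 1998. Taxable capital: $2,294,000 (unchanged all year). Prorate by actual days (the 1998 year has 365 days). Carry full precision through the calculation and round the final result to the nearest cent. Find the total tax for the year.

$34,651.97

1 Jan – 18 Mar 1998: 77 days at 1.7% → $2,294,000 × 1.7% × 77/365 = $8,226.9753
19 Mar – 20 Dec 1998: 277 days at 1.5% → $2,294,000 × 1.5% × 277/365 = $26,113.8904
21 Dec – 31 Dec 1998: 11 days at 0.45% → $2,294,000 × 0.45% × 11/365 = $311.1041
Total = $34,651.9699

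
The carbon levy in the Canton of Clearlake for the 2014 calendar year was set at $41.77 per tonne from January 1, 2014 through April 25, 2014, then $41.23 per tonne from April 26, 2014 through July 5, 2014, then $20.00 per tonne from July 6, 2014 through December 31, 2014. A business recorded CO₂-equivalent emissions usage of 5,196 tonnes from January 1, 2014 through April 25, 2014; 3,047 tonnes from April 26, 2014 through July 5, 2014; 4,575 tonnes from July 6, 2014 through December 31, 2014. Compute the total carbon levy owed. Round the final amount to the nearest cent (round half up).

January 1 – April 25, 2014: 5,196 tonnes at $41.77/tonne → $217036.92
April 26 – July 5, 2014: 3,047 tonnes at $41.23/tonne → $125627.81
July 6 – December 31, 2014: 4,575 tonnes at $20.00/tonne → $91500.00

$434164.73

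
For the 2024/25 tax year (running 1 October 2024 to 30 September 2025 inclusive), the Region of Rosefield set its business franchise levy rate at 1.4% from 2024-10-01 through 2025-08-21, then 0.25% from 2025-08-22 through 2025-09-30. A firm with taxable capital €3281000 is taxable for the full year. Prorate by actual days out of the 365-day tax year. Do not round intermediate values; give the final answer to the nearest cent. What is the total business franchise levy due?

€41799.04

2024-10-01 to 2025-08-21: 325 days at 1.4% → €3281000 × 1.4% × 325/365 = €40900.1370
2025-08-22 to 2025-09-30: 40 days at 0.25% → €3281000 × 0.25% × 40/365 = €898.9041
Total = €41799.0411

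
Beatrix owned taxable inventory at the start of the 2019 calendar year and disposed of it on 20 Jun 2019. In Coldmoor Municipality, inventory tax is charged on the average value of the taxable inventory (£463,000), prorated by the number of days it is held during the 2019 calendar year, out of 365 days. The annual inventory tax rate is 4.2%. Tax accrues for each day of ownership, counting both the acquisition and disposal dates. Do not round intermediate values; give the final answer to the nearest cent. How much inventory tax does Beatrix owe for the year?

£9,110.32

Days held (1 Jan – 20 Jun 2019): 171 out of 365
Tax = £463,000 × 4.2% × 171/365 = £9,110.3178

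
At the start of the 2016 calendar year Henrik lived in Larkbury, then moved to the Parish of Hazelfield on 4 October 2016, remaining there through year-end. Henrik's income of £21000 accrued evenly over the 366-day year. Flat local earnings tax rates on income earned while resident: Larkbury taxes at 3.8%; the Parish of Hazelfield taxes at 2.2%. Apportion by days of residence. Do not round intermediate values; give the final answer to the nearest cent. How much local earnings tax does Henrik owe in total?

£716.30

Larkbury, 1 January – 3 October 2016: 277 days → £21000 × 3.8% × 277/366 = £603.9508
The Parish of Hazelfield, 4 October – 31 December 2016: 89 days → £21000 × 2.2% × 89/366 = £112.3443
Total = £716.2951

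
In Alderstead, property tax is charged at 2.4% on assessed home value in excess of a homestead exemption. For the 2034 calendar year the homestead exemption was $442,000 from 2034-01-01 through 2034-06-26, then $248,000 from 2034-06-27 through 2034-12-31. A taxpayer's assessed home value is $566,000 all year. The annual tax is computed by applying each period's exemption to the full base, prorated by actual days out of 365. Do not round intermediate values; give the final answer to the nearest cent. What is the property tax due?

$5,374.16

2034-01-01 to 2034-06-26: 177 days, exemption $442,000 → ($566,000 − $442,000) × 2.4% × 177/365 = $1,443.1562
2034-06-27 to 2034-12-31: 188 days, exemption $248,000 → ($566,000 − $248,000) × 2.4% × 188/365 = $3,931.0027
Total = $5,374.1589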